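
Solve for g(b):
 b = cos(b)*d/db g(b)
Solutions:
 g(b) = C1 + Integral(b/cos(b), b)


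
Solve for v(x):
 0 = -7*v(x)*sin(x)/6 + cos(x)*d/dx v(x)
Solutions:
 v(x) = C1/cos(x)^(7/6)


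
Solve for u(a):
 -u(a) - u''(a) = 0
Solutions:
 u(a) = C1*sin(a) + C2*cos(a)


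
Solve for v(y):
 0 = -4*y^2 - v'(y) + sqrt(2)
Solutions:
 v(y) = C1 - 4*y^3/3 + sqrt(2)*y


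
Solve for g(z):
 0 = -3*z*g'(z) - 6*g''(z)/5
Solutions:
 g(z) = C1 + C2*erf(sqrt(5)*z/2)


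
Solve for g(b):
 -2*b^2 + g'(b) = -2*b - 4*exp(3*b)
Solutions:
 g(b) = C1 + 2*b^3/3 - b^2 - 4*exp(3*b)/3


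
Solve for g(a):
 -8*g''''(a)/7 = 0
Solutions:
 g(a) = C1 + C2*a + C3*a^2 + C4*a^3


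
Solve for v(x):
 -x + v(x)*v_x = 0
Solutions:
 v(x) = -sqrt(C1 + x^2)
 v(x) = sqrt(C1 + x^2)


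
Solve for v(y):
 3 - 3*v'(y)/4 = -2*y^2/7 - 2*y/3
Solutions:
 v(y) = C1 + 8*y^3/63 + 4*y^2/9 + 4*y


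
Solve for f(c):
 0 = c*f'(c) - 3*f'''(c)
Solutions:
 f(c) = C1 + Integral(C2*airyai(3^(2/3)*c/3) + C3*airybi(3^(2/3)*c/3), c)


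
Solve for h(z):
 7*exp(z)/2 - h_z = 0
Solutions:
 h(z) = C1 + 7*exp(z)/2


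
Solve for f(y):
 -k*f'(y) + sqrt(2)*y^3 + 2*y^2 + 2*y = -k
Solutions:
 f(y) = C1 + y + sqrt(2)*y^4/(4*k) + 2*y^3/(3*k) + y^2/k


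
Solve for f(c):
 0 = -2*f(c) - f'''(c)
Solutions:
 f(c) = C3*exp(-2^(1/3)*c) + (C1*sin(2^(1/3)*sqrt(3)*c/2) + C2*cos(2^(1/3)*sqrt(3)*c/2))*exp(2^(1/3)*c/2)


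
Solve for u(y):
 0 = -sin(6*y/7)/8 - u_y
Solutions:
 u(y) = C1 + 7*cos(6*y/7)/48


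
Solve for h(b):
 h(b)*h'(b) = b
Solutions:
 h(b) = -sqrt(C1 + b^2)
 h(b) = sqrt(C1 + b^2)


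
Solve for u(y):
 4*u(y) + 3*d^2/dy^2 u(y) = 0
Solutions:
 u(y) = C1*sin(2*sqrt(3)*y/3) + C2*cos(2*sqrt(3)*y/3)


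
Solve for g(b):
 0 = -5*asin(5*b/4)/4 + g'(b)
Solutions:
 g(b) = C1 + 5*b*asin(5*b/4)/4 + sqrt(16 - 25*b^2)/4


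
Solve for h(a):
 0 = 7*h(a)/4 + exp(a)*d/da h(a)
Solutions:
 h(a) = C1*exp(7*exp(-a)/4)


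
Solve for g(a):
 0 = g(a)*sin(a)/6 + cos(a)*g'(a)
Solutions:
 g(a) = C1*cos(a)^(1/6)


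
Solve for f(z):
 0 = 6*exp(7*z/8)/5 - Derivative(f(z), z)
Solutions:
 f(z) = C1 + 48*exp(7*z/8)/35


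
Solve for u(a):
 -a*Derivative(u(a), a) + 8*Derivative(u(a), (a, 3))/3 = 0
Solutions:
 u(a) = C1 + Integral(C2*airyai(3^(1/3)*a/2) + C3*airybi(3^(1/3)*a/2), a)


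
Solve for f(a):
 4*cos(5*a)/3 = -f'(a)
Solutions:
 f(a) = C1 - 4*sin(5*a)/15


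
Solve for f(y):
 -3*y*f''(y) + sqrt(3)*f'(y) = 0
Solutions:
 f(y) = C1 + C2*y^(sqrt(3)/3 + 1)


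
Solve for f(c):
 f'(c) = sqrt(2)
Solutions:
 f(c) = C1 + sqrt(2)*c


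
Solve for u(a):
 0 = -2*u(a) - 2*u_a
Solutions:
 u(a) = C1*exp(-a)


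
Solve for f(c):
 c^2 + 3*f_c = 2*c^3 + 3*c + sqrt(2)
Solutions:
 f(c) = C1 + c^4/6 - c^3/9 + c^2/2 + sqrt(2)*c/3


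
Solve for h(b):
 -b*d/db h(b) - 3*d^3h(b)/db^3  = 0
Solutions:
 h(b) = C1 + Integral(C2*airyai(-3^(2/3)*b/3) + C3*airybi(-3^(2/3)*b/3), b)


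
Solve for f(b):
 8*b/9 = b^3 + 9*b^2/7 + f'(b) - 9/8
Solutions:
 f(b) = C1 - b^4/4 - 3*b^3/7 + 4*b^2/9 + 9*b/8


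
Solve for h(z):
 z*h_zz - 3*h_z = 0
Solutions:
 h(z) = C1 + C2*z^4


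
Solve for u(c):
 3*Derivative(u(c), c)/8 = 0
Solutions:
 u(c) = C1


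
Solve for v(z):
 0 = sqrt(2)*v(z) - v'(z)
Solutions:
 v(z) = C1*exp(sqrt(2)*z)


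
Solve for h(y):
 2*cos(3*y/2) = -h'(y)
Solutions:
 h(y) = C1 - 4*sin(3*y/2)/3


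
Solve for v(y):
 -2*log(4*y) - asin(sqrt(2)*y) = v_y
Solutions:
 v(y) = C1 - 2*y*log(y) - y*asin(sqrt(2)*y) - 4*y*log(2) + 2*y - sqrt(2)*sqrt(1 - 2*y^2)/2


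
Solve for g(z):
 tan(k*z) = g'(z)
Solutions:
 g(z) = C1 + Piecewise((-log(cos(k*z))/k, Ne(k, 0)), (0, True))


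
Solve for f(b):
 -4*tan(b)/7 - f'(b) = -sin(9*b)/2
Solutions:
 f(b) = C1 + 4*log(cos(b))/7 - cos(9*b)/18


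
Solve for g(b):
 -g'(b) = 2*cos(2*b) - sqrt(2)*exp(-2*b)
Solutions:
 g(b) = C1 - sin(2*b) - sqrt(2)*exp(-2*b)/2


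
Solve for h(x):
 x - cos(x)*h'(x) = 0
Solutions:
 h(x) = C1 + Integral(x/cos(x), x)


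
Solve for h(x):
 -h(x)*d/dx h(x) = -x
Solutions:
 h(x) = -sqrt(C1 + x^2)
 h(x) = sqrt(C1 + x^2)


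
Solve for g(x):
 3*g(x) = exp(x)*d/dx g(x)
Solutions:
 g(x) = C1*exp(-3*exp(-x))


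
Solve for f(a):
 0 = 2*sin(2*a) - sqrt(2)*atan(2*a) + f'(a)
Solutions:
 f(a) = C1 + sqrt(2)*(a*atan(2*a) - log(4*a^2 + 1)/4) + cos(2*a)


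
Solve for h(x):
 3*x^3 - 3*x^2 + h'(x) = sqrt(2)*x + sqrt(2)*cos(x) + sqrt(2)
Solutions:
 h(x) = C1 - 3*x^4/4 + x^3 + sqrt(2)*x^2/2 + sqrt(2)*x + sqrt(2)*sin(x)


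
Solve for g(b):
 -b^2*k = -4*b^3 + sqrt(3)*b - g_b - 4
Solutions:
 g(b) = C1 - b^4 + b^3*k/3 + sqrt(3)*b^2/2 - 4*b


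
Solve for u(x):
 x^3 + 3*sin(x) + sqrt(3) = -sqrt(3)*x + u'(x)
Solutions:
 u(x) = C1 + x^4/4 + sqrt(3)*x^2/2 + sqrt(3)*x - 3*cos(x)


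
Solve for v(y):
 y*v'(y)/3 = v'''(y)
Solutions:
 v(y) = C1 + Integral(C2*airyai(3^(2/3)*y/3) + C3*airybi(3^(2/3)*y/3), y)


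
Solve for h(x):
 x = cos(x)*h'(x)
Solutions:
 h(x) = C1 + Integral(x/cos(x), x)


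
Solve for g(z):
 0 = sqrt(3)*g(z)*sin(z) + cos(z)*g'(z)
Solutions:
 g(z) = C1*cos(z)^(sqrt(3))


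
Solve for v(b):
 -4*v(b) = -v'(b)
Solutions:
 v(b) = C1*exp(4*b)


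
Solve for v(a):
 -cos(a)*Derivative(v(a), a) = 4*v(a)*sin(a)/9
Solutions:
 v(a) = C1*cos(a)^(4/9)


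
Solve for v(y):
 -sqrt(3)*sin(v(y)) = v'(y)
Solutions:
 v(y) = -acos((-C1 - exp(2*sqrt(3)*y))/(C1 - exp(2*sqrt(3)*y))) + 2*pi
 v(y) = acos((-C1 - exp(2*sqrt(3)*y))/(C1 - exp(2*sqrt(3)*y)))


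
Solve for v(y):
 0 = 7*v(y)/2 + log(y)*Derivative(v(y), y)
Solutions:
 v(y) = C1*exp(-7*li(y)/2)


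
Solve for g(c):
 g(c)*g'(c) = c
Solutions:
 g(c) = -sqrt(C1 + c^2)
 g(c) = sqrt(C1 + c^2)


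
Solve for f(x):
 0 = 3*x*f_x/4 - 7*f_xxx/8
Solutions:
 f(x) = C1 + Integral(C2*airyai(6^(1/3)*7^(2/3)*x/7) + C3*airybi(6^(1/3)*7^(2/3)*x/7), x)


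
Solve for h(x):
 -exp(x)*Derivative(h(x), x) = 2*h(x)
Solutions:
 h(x) = C1*exp(2*exp(-x))


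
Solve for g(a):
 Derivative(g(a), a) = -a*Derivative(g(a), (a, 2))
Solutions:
 g(a) = C1 + C2*log(a)


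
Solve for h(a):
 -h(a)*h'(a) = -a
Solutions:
 h(a) = -sqrt(C1 + a^2)
 h(a) = sqrt(C1 + a^2)


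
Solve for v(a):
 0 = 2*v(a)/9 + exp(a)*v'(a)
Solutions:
 v(a) = C1*exp(2*exp(-a)/9)


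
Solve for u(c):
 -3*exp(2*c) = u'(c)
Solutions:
 u(c) = C1 - 3*exp(2*c)/2


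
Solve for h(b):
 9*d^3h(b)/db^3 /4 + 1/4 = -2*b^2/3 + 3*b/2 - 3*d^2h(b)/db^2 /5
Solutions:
 h(b) = C1 + C2*b + C3*exp(-4*b/15) - 5*b^4/54 + 65*b^3/36 - 985*b^2/48


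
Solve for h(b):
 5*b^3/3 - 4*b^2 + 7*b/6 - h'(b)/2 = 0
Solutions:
 h(b) = C1 + 5*b^4/6 - 8*b^3/3 + 7*b^2/6


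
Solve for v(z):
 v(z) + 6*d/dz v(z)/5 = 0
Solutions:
 v(z) = C1*exp(-5*z/6)


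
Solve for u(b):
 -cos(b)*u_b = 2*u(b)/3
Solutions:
 u(b) = C1*(sin(b) - 1)^(1/3)/(sin(b) + 1)^(1/3)


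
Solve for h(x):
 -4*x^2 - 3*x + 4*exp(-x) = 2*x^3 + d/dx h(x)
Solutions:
 h(x) = C1 - x^4/2 - 4*x^3/3 - 3*x^2/2 - 4*exp(-x)


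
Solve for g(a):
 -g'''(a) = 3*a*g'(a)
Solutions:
 g(a) = C1 + Integral(C2*airyai(-3^(1/3)*a) + C3*airybi(-3^(1/3)*a), a)


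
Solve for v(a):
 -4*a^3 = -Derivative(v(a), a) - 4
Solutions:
 v(a) = C1 + a^4 - 4*a


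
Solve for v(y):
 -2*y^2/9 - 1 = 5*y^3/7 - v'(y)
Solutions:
 v(y) = C1 + 5*y^4/28 + 2*y^3/27 + y


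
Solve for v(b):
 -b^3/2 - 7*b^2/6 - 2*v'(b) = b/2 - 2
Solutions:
 v(b) = C1 - b^4/16 - 7*b^3/36 - b^2/8 + b


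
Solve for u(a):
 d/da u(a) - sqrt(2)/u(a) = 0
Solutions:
 u(a) = -sqrt(C1 + 2*sqrt(2)*a)
 u(a) = sqrt(C1 + 2*sqrt(2)*a)


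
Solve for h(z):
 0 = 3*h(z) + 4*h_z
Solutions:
 h(z) = C1*exp(-3*z/4)


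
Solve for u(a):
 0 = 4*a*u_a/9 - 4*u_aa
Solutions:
 u(a) = C1 + C2*erfi(sqrt(2)*a/6)


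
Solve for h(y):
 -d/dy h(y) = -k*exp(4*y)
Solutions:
 h(y) = C1 + k*exp(4*y)/4


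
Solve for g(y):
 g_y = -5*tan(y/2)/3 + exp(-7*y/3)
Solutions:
 g(y) = C1 - 5*log(tan(y/2)^2 + 1)/3 - 3*exp(-7*y/3)/7


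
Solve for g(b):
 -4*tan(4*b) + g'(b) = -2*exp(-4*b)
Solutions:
 g(b) = C1 + log(tan(4*b)^2 + 1)/2 + exp(-4*b)/2


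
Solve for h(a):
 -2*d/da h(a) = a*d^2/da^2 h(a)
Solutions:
 h(a) = C1 + C2/a


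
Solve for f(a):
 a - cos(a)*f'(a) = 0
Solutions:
 f(a) = C1 + Integral(a/cos(a), a)


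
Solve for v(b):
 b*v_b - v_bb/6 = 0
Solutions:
 v(b) = C1 + C2*erfi(sqrt(3)*b)


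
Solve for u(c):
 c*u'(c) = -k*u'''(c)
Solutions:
 u(c) = C1 + Integral(C2*airyai(c*(-1/k)^(1/3)) + C3*airybi(c*(-1/k)^(1/3)), c)


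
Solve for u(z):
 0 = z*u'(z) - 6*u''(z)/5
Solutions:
 u(z) = C1 + C2*erfi(sqrt(15)*z/6)


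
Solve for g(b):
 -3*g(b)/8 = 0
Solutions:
 g(b) = 0


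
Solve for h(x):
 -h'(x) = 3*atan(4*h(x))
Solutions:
 Integral(1/atan(4*_y), (_y, h(x))) = C1 - 3*x


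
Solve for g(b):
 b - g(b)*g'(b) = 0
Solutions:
 g(b) = -sqrt(C1 + b^2)
 g(b) = sqrt(C1 + b^2)


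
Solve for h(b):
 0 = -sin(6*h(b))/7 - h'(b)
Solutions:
 b/7 + log(cos(6*h(b)) - 1)/12 - log(cos(6*h(b)) + 1)/12 = C1


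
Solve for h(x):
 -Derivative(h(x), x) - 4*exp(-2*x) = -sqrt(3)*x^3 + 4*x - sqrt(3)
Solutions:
 h(x) = C1 + sqrt(3)*x^4/4 - 2*x^2 + sqrt(3)*x + 2*exp(-2*x)


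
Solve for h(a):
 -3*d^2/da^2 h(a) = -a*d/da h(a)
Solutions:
 h(a) = C1 + C2*erfi(sqrt(6)*a/6)


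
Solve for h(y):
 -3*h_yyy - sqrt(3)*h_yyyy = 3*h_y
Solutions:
 h(y) = C1 + C2*exp(y*(-4*sqrt(3) + 2*2^(1/3)*3^(2/3)/(3*sqrt(39) + 11*sqrt(3))^(1/3) + 2^(2/3)*3^(1/3)*(3*sqrt(39) + 11*sqrt(3))^(1/3))/12)*sin(2^(1/3)*3^(1/6)*y*(-2^(1/3)*3^(2/3)*(3*sqrt(39) + 11*sqrt(3))^(1/3) + 6/(3*sqrt(39) + 11*sqrt(3))^(1/3))/12) + C3*exp(y*(-4*sqrt(3) + 2*2^(1/3)*3^(2/3)/(3*sqrt(39) + 11*sqrt(3))^(1/3) + 2^(2/3)*3^(1/3)*(3*sqrt(39) + 11*sqrt(3))^(1/3))/12)*cos(2^(1/3)*3^(1/6)*y*(-2^(1/3)*3^(2/3)*(3*sqrt(39) + 11*sqrt(3))^(1/3) + 6/(3*sqrt(39) + 11*sqrt(3))^(1/3))/12) + C4*exp(-y*(2*2^(1/3)*3^(2/3)/(3*sqrt(39) + 11*sqrt(3))^(1/3) + 2*sqrt(3) + 2^(2/3)*3^(1/3)*(3*sqrt(39) + 11*sqrt(3))^(1/3))/6)


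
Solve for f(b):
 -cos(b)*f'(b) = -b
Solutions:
 f(b) = C1 + Integral(b/cos(b), b)


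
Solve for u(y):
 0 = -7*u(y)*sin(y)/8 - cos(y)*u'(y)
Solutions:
 u(y) = C1*cos(y)^(7/8)


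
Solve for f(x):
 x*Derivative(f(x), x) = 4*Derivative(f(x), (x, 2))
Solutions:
 f(x) = C1 + C2*erfi(sqrt(2)*x/4)


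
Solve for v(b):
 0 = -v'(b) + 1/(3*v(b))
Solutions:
 v(b) = -sqrt(C1 + 6*b)/3
 v(b) = sqrt(C1 + 6*b)/3


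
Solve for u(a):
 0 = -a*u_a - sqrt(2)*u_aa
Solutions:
 u(a) = C1 + C2*erf(2^(1/4)*a/2)


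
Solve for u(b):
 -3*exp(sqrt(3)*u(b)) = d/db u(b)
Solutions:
 u(b) = sqrt(3)*(2*log(1/(C1 + 3*b)) - log(3))/6


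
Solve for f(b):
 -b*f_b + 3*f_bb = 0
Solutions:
 f(b) = C1 + C2*erfi(sqrt(6)*b/6)


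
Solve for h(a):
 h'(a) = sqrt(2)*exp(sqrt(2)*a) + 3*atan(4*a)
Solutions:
 h(a) = C1 + 3*a*atan(4*a) + exp(sqrt(2)*a) - 3*log(16*a^2 + 1)/8


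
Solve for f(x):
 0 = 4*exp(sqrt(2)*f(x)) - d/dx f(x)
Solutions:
 f(x) = sqrt(2)*(2*log(-1/(C1 + 4*x)) - log(2))/4


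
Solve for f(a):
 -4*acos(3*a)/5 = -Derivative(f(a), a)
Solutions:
 f(a) = C1 + 4*a*acos(3*a)/5 - 4*sqrt(1 - 9*a^2)/15


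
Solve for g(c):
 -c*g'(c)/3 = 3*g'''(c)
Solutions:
 g(c) = C1 + Integral(C2*airyai(-3^(1/3)*c/3) + C3*airybi(-3^(1/3)*c/3), c)


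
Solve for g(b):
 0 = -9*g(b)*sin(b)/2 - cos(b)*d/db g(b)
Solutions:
 g(b) = C1*cos(b)^(9/2)


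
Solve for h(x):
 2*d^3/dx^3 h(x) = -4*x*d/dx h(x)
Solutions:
 h(x) = C1 + Integral(C2*airyai(-2^(1/3)*x) + C3*airybi(-2^(1/3)*x), x)


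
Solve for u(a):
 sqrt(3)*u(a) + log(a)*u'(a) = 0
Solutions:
 u(a) = C1*exp(-sqrt(3)*li(a))


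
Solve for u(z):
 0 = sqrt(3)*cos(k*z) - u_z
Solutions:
 u(z) = C1 + sqrt(3)*sin(k*z)/k


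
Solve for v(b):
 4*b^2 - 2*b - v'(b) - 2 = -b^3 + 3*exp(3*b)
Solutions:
 v(b) = C1 + b^4/4 + 4*b^3/3 - b^2 - 2*b - exp(3*b)


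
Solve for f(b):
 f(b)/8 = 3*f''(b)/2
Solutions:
 f(b) = C1*exp(-sqrt(3)*b/6) + C2*exp(sqrt(3)*b/6)


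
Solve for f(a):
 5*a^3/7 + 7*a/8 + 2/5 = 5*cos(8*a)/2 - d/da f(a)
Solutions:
 f(a) = C1 - 5*a^4/28 - 7*a^2/16 - 2*a/5 + 5*sin(8*a)/16


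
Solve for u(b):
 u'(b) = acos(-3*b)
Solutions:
 u(b) = C1 + b*acos(-3*b) + sqrt(1 - 9*b^2)/3


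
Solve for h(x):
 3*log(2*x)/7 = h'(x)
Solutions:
 h(x) = C1 + 3*x*log(x)/7 - 3*x/7 + 3*x*log(2)/7


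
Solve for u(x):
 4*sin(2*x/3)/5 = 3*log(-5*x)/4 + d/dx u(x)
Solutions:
 u(x) = C1 - 3*x*log(-x)/4 - 3*x*log(5)/4 + 3*x/4 - 6*cos(2*x/3)/5


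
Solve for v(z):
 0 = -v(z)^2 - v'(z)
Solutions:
 v(z) = 1/(C1 + z)


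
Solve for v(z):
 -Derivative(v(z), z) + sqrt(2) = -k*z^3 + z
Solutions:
 v(z) = C1 + k*z^4/4 - z^2/2 + sqrt(2)*z


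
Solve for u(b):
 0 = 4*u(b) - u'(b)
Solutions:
 u(b) = C1*exp(4*b)


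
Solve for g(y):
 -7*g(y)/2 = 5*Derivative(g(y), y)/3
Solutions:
 g(y) = C1*exp(-21*y/10)


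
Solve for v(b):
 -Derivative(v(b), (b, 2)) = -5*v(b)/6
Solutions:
 v(b) = C1*exp(-sqrt(30)*b/6) + C2*exp(sqrt(30)*b/6)


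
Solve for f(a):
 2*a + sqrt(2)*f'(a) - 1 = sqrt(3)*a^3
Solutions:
 f(a) = C1 + sqrt(6)*a^4/8 - sqrt(2)*a^2/2 + sqrt(2)*a/2


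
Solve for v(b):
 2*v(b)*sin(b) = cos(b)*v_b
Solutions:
 v(b) = C1/cos(b)^2


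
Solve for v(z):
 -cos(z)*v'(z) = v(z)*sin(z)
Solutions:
 v(z) = C1*cos(z)


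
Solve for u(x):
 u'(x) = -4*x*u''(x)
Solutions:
 u(x) = C1 + C2*x^(3/4)


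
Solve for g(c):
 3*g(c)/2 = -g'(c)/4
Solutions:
 g(c) = C1*exp(-6*c)


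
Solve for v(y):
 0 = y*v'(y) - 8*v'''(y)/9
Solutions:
 v(y) = C1 + Integral(C2*airyai(3^(2/3)*y/2) + C3*airybi(3^(2/3)*y/2), y)


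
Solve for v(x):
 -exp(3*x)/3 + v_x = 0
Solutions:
 v(x) = C1 + exp(3*x)/9


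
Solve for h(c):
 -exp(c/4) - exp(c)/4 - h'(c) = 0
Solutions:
 h(c) = C1 - 4*exp(c/4) - exp(c)/4


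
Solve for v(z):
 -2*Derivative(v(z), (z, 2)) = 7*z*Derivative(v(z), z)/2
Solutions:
 v(z) = C1 + C2*erf(sqrt(14)*z/4)


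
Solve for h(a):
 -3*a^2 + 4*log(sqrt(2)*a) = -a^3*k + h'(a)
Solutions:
 h(a) = C1 + a^4*k/4 - a^3 + 4*a*log(a) - 4*a + a*log(4)


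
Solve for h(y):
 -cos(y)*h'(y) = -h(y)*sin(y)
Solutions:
 h(y) = C1/cos(y)


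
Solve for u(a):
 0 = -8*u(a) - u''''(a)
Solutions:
 u(a) = (C1*sin(2^(1/4)*a) + C2*cos(2^(1/4)*a))*exp(-2^(1/4)*a) + (C3*sin(2^(1/4)*a) + C4*cos(2^(1/4)*a))*exp(2^(1/4)*a)


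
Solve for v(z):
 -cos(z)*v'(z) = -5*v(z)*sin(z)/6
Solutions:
 v(z) = C1/cos(z)^(5/6)


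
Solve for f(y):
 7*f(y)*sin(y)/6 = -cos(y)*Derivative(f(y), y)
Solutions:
 f(y) = C1*cos(y)^(7/6)


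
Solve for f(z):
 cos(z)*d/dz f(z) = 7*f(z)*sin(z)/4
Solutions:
 f(z) = C1/cos(z)^(7/4)


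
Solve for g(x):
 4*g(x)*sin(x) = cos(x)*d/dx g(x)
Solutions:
 g(x) = C1/cos(x)^4


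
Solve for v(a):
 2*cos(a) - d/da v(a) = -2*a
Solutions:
 v(a) = C1 + a^2 + 2*sin(a)


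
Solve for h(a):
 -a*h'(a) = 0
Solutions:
 h(a) = C1


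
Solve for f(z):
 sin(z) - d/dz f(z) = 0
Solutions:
 f(z) = C1 - cos(z)


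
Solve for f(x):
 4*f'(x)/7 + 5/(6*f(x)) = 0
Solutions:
 f(x) = -sqrt(C1 - 105*x)/6
 f(x) = sqrt(C1 - 105*x)/6


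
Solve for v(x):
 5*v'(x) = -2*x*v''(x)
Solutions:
 v(x) = C1 + C2/x^(3/2)


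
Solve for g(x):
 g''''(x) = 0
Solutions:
 g(x) = C1 + C2*x + C3*x^2 + C4*x^3


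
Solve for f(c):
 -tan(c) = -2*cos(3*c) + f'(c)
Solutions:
 f(c) = C1 + log(cos(c)) + 2*sin(3*c)/3


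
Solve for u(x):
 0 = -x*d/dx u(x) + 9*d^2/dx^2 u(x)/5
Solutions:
 u(x) = C1 + C2*erfi(sqrt(10)*x/6)


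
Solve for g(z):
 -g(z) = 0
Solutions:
 g(z) = 0


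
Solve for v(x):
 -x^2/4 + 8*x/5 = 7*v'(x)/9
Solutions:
 v(x) = C1 - 3*x^3/28 + 36*x^2/35


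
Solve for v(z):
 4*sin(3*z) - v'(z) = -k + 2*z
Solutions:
 v(z) = C1 + k*z - z^2 - 4*cos(3*z)/3


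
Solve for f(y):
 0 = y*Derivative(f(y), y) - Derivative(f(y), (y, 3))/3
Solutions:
 f(y) = C1 + Integral(C2*airyai(3^(1/3)*y) + C3*airybi(3^(1/3)*y), y)


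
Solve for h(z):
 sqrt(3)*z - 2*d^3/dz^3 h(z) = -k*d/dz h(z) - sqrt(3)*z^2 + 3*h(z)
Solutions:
 h(z) = C1*exp(z*(-2*k/((-6^(1/3) + 2^(1/3)*3^(5/6)*I)*(sqrt(3)*sqrt(243 - 2*k^3) + 27)^(1/3)) + 6^(1/3)*(sqrt(3)*sqrt(243 - 2*k^3) + 27)^(1/3)/12 - 2^(1/3)*3^(5/6)*I*(sqrt(3)*sqrt(243 - 2*k^3) + 27)^(1/3)/12)) + C2*exp(z*(2*k/((6^(1/3) + 2^(1/3)*3^(5/6)*I)*(sqrt(3)*sqrt(243 - 2*k^3) + 27)^(1/3)) + 6^(1/3)*(sqrt(3)*sqrt(243 - 2*k^3) + 27)^(1/3)/12 + 2^(1/3)*3^(5/6)*I*(sqrt(3)*sqrt(243 - 2*k^3) + 27)^(1/3)/12)) + C3*exp(-6^(1/3)*z*(6^(1/3)*k/(sqrt(3)*sqrt(243 - 2*k^3) + 27)^(1/3) + (sqrt(3)*sqrt(243 - 2*k^3) + 27)^(1/3))/6) + 2*sqrt(3)*k^2/27 + 2*sqrt(3)*k*z/9 + sqrt(3)*k/9 + sqrt(3)*z^2/3 + sqrt(3)*z/3


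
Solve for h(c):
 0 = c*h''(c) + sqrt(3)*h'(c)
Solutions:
 h(c) = C1 + C2*c^(1 - sqrt(3))


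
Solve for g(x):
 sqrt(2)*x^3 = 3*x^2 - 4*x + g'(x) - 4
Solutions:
 g(x) = C1 + sqrt(2)*x^4/4 - x^3 + 2*x^2 + 4*x


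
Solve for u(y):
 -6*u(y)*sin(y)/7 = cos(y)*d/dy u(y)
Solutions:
 u(y) = C1*cos(y)^(6/7)


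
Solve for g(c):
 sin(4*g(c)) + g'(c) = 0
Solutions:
 g(c) = -acos((-C1 - exp(8*c))/(C1 - exp(8*c)))/4 + pi/2
 g(c) = acos((-C1 - exp(8*c))/(C1 - exp(8*c)))/4


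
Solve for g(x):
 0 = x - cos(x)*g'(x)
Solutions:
 g(x) = C1 + Integral(x/cos(x), x)


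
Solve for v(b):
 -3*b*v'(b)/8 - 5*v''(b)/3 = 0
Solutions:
 v(b) = C1 + C2*erf(3*sqrt(5)*b/20)


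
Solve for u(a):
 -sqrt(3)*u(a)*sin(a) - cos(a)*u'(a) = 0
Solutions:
 u(a) = C1*cos(a)^(sqrt(3))


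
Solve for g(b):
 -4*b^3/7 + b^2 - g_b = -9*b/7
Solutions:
 g(b) = C1 - b^4/7 + b^3/3 + 9*b^2/14


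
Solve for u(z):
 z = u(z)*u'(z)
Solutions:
 u(z) = -sqrt(C1 + z^2)
 u(z) = sqrt(C1 + z^2)


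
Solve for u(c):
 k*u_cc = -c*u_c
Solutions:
 u(c) = C1 + C2*sqrt(k)*erf(sqrt(2)*c*sqrt(1/k)/2)


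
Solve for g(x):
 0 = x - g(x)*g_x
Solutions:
 g(x) = -sqrt(C1 + x^2)
 g(x) = sqrt(C1 + x^2)


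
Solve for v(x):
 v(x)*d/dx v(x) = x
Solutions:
 v(x) = -sqrt(C1 + x^2)
 v(x) = sqrt(C1 + x^2)


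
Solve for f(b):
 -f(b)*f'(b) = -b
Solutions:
 f(b) = -sqrt(C1 + b^2)
 f(b) = sqrt(C1 + b^2)


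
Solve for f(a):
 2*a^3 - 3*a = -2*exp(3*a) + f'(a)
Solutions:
 f(a) = C1 + a^4/2 - 3*a^2/2 + 2*exp(3*a)/3


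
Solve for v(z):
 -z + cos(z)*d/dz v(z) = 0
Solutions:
 v(z) = C1 + Integral(z/cos(z), z)


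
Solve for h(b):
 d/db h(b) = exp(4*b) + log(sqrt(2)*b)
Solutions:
 h(b) = C1 + b*log(b) + b*(-1 + log(2)/2) + exp(4*b)/4


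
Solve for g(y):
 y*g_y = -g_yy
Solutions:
 g(y) = C1 + C2*erf(sqrt(2)*y/2)


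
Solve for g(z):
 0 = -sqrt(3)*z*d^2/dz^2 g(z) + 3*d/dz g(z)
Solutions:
 g(z) = C1 + C2*z^(1 + sqrt(3))


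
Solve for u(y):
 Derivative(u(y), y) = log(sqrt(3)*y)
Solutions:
 u(y) = C1 + y*log(y) - y + y*log(3)/2


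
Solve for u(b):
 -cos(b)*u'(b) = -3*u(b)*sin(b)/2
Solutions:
 u(b) = C1/cos(b)^(3/2)


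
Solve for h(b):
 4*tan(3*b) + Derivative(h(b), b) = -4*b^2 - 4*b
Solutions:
 h(b) = C1 - 4*b^3/3 - 2*b^2 + 4*log(cos(3*b))/3


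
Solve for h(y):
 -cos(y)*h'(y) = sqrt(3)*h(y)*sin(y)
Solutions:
 h(y) = C1*cos(y)^(sqrt(3))


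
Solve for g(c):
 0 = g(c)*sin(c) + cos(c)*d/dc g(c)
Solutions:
 g(c) = C1*cos(c)


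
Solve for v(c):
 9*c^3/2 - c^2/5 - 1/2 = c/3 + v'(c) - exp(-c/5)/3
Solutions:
 v(c) = C1 + 9*c^4/8 - c^3/15 - c^2/6 - c/2 - 5*exp(-c/5)/3


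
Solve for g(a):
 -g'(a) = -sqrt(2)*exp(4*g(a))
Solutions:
 g(a) = log(-(-1/(C1 + 4*sqrt(2)*a))^(1/4))
 g(a) = log(-1/(C1 + 4*sqrt(2)*a))/4
 g(a) = log(-I*(-1/(C1 + 4*sqrt(2)*a))^(1/4))
 g(a) = log(I*(-1/(C1 + 4*sqrt(2)*a))^(1/4))


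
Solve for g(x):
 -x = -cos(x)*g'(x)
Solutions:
 g(x) = C1 + Integral(x/cos(x), x)


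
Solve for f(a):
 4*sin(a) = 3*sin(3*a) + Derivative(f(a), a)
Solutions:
 f(a) = C1 - 4*cos(a) + cos(3*a)


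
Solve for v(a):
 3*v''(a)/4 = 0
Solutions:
 v(a) = C1 + C2*a


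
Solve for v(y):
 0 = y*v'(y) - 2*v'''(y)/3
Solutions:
 v(y) = C1 + Integral(C2*airyai(2^(2/3)*3^(1/3)*y/2) + C3*airybi(2^(2/3)*3^(1/3)*y/2), y)


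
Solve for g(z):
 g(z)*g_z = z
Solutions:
 g(z) = -sqrt(C1 + z^2)
 g(z) = sqrt(C1 + z^2)


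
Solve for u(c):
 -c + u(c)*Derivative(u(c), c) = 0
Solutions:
 u(c) = -sqrt(C1 + c^2)
 u(c) = sqrt(C1 + c^2)


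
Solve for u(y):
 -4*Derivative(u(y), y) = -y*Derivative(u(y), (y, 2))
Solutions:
 u(y) = C1 + C2*y^5


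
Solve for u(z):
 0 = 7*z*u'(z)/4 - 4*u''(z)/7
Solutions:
 u(z) = C1 + C2*erfi(7*sqrt(2)*z/8)


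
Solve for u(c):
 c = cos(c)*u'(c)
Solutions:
 u(c) = C1 + Integral(c/cos(c), c)


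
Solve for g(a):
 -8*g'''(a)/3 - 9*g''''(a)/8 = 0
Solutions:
 g(a) = C1 + C2*a + C3*a^2 + C4*exp(-64*a/27)


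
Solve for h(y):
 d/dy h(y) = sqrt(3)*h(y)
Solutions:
 h(y) = C1*exp(sqrt(3)*y)


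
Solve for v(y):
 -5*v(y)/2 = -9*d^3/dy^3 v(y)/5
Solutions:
 v(y) = C3*exp(12^(1/3)*5^(2/3)*y/6) + (C1*sin(10^(2/3)*3^(5/6)*y/12) + C2*cos(10^(2/3)*3^(5/6)*y/12))*exp(-12^(1/3)*5^(2/3)*y/12)


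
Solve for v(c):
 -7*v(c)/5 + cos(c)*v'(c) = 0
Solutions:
 v(c) = C1*(sin(c) + 1)^(7/10)/(sin(c) - 1)^(7/10)


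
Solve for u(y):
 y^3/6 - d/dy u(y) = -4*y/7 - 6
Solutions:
 u(y) = C1 + y^4/24 + 2*y^2/7 + 6*y


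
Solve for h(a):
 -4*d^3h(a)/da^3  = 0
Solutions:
 h(a) = C1 + C2*a + C3*a^2


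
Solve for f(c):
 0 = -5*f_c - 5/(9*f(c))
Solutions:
 f(c) = -sqrt(C1 - 2*c)/3
 f(c) = sqrt(C1 - 2*c)/3


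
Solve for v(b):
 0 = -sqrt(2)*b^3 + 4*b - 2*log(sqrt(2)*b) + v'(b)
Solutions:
 v(b) = C1 + sqrt(2)*b^4/4 - 2*b^2 + 2*b*log(b) - 2*b + b*log(2)


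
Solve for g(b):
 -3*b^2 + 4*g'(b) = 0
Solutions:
 g(b) = C1 + b^3/4


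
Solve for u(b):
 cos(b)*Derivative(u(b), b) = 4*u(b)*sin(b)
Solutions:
 u(b) = C1/cos(b)^4


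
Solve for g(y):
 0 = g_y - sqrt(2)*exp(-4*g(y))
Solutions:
 g(y) = log(-I*(C1 + 4*sqrt(2)*y)^(1/4))
 g(y) = log(I*(C1 + 4*sqrt(2)*y)^(1/4))
 g(y) = log(-(C1 + 4*sqrt(2)*y)^(1/4))
 g(y) = log(C1 + 4*sqrt(2)*y)/4


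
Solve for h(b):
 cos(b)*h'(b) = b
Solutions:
 h(b) = C1 + Integral(b/cos(b), b)


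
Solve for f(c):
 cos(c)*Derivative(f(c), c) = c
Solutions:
 f(c) = C1 + Integral(c/cos(c), c)


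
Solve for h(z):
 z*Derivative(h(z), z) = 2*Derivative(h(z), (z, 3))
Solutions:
 h(z) = C1 + Integral(C2*airyai(2^(2/3)*z/2) + C3*airybi(2^(2/3)*z/2), z)


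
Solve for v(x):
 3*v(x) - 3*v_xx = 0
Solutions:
 v(x) = C1*exp(-x) + C2*exp(x)


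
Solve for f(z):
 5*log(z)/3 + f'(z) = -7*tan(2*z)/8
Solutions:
 f(z) = C1 - 5*z*log(z)/3 + 5*z/3 + 7*log(cos(2*z))/16


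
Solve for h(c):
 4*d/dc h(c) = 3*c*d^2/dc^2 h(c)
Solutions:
 h(c) = C1 + C2*c^(7/3)


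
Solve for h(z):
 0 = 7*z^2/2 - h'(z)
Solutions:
 h(z) = C1 + 7*z^3/6


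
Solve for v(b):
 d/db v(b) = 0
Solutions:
 v(b) = C1


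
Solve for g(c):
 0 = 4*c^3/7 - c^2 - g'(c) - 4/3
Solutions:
 g(c) = C1 + c^4/7 - c^3/3 - 4*c/3


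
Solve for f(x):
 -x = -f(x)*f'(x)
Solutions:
 f(x) = -sqrt(C1 + x^2)
 f(x) = sqrt(C1 + x^2)


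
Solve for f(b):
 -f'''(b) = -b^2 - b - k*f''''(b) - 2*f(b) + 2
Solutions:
 f(b) = C1*exp(b*Piecewise((-sqrt(-2^(1/3)*(-1/k^3)^(1/3) + 1/(4*k^2))/2 - sqrt(2^(1/3)*(-1/k^3)^(1/3) + 1/(2*k^2) - 1/(4*k^3*sqrt(-2^(1/3)*(-1/k^3)^(1/3) + 1/(4*k^2))))/2 + 1/(4*k), Eq(1/k, 0)), (-sqrt(2*(sqrt(-8/(27*k^3) + 1/(64*k^6)) + 1/(8*k^3))^(1/3) + 4/(3*k*(sqrt(-8/(27*k^3) + 1/(64*k^6)) + 1/(8*k^3))^(1/3)) + 1/(4*k^2))/2 - sqrt(-2*(sqrt(-8/(27*k^3) + 1/(64*k^6)) + 1/(8*k^3))^(1/3) - 4/(3*k*(sqrt(-8/(27*k^3) + 1/(64*k^6)) + 1/(8*k^3))^(1/3)) + 1/(2*k^2) - 1/(4*k^3*sqrt(2*(sqrt(-8/(27*k^3) + 1/(64*k^6)) + 1/(8*k^3))^(1/3) + 4/(3*k*(sqrt(-8/(27*k^3) + 1/(64*k^6)) + 1/(8*k^3))^(1/3)) + 1/(4*k^2))))/2 + 1/(4*k), True))) + C2*exp(b*Piecewise((-sqrt(-2^(1/3)*(-1/k^3)^(1/3) + 1/(4*k^2))/2 + sqrt(2^(1/3)*(-1/k^3)^(1/3) + 1/(2*k^2) - 1/(4*k^3*sqrt(-2^(1/3)*(-1/k^3)^(1/3) + 1/(4*k^2))))/2 + 1/(4*k), Eq(1/k, 0)), (-sqrt(2*(sqrt(-8/(27*k^3) + 1/(64*k^6)) + 1/(8*k^3))^(1/3) + 4/(3*k*(sqrt(-8/(27*k^3) + 1/(64*k^6)) + 1/(8*k^3))^(1/3)) + 1/(4*k^2))/2 + sqrt(-2*(sqrt(-8/(27*k^3) + 1/(64*k^6)) + 1/(8*k^3))^(1/3) - 4/(3*k*(sqrt(-8/(27*k^3) + 1/(64*k^6)) + 1/(8*k^3))^(1/3)) + 1/(2*k^2) - 1/(4*k^3*sqrt(2*(sqrt(-8/(27*k^3) + 1/(64*k^6)) + 1/(8*k^3))^(1/3) + 4/(3*k*(sqrt(-8/(27*k^3) + 1/(64*k^6)) + 1/(8*k^3))^(1/3)) + 1/(4*k^2))))/2 + 1/(4*k), True))) + C3*exp(b*Piecewise((sqrt(-2^(1/3)*(-1/k^3)^(1/3) + 1/(4*k^2))/2 - sqrt(2^(1/3)*(-1/k^3)^(1/3) + 1/(2*k^2) + 1/(4*k^3*sqrt(-2^(1/3)*(-1/k^3)^(1/3) + 1/(4*k^2))))/2 + 1/(4*k), Eq(1/k, 0)), (sqrt(2*(sqrt(-8/(27*k^3) + 1/(64*k^6)) + 1/(8*k^3))^(1/3) + 4/(3*k*(sqrt(-8/(27*k^3) + 1/(64*k^6)) + 1/(8*k^3))^(1/3)) + 1/(4*k^2))/2 - sqrt(-2*(sqrt(-8/(27*k^3) + 1/(64*k^6)) + 1/(8*k^3))^(1/3) - 4/(3*k*(sqrt(-8/(27*k^3) + 1/(64*k^6)) + 1/(8*k^3))^(1/3)) + 1/(2*k^2) + 1/(4*k^3*sqrt(2*(sqrt(-8/(27*k^3) + 1/(64*k^6)) + 1/(8*k^3))^(1/3) + 4/(3*k*(sqrt(-8/(27*k^3) + 1/(64*k^6)) + 1/(8*k^3))^(1/3)) + 1/(4*k^2))))/2 + 1/(4*k), True))) + C4*exp(b*Piecewise((sqrt(-2^(1/3)*(-1/k^3)^(1/3) + 1/(4*k^2))/2 + sqrt(2^(1/3)*(-1/k^3)^(1/3) + 1/(2*k^2) + 1/(4*k^3*sqrt(-2^(1/3)*(-1/k^3)^(1/3) + 1/(4*k^2))))/2 + 1/(4*k), Eq(1/k, 0)), (sqrt(2*(sqrt(-8/(27*k^3) + 1/(64*k^6)) + 1/(8*k^3))^(1/3) + 4/(3*k*(sqrt(-8/(27*k^3) + 1/(64*k^6)) + 1/(8*k^3))^(1/3)) + 1/(4*k^2))/2 + sqrt(-2*(sqrt(-8/(27*k^3) + 1/(64*k^6)) + 1/(8*k^3))^(1/3) - 4/(3*k*(sqrt(-8/(27*k^3) + 1/(64*k^6)) + 1/(8*k^3))^(1/3)) + 1/(2*k^2) + 1/(4*k^3*sqrt(2*(sqrt(-8/(27*k^3) + 1/(64*k^6)) + 1/(8*k^3))^(1/3) + 4/(3*k*(sqrt(-8/(27*k^3) + 1/(64*k^6)) + 1/(8*k^3))^(1/3)) + 1/(4*k^2))))/2 + 1/(4*k), True))) - b^2/2 - b/2 + 1


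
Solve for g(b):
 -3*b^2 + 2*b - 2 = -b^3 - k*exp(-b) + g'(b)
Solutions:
 g(b) = C1 + b^4/4 - b^3 + b^2 - 2*b - k*exp(-b)


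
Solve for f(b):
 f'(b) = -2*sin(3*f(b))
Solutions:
 f(b) = -acos((-C1 - exp(12*b))/(C1 - exp(12*b)))/3 + 2*pi/3
 f(b) = acos((-C1 - exp(12*b))/(C1 - exp(12*b)))/3


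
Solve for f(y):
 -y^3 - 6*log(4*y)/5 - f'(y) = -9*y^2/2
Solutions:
 f(y) = C1 - y^4/4 + 3*y^3/2 - 6*y*log(y)/5 - 12*y*log(2)/5 + 6*y/5


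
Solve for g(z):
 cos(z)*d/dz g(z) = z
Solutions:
 g(z) = C1 + Integral(z/cos(z), z)


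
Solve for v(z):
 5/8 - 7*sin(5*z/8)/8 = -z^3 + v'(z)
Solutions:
 v(z) = C1 + z^4/4 + 5*z/8 + 7*cos(5*z/8)/5


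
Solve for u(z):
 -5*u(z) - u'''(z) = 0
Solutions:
 u(z) = C3*exp(-5^(1/3)*z) + (C1*sin(sqrt(3)*5^(1/3)*z/2) + C2*cos(sqrt(3)*5^(1/3)*z/2))*exp(5^(1/3)*z/2)


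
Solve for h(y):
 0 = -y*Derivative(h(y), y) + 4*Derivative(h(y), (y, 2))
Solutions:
 h(y) = C1 + C2*erfi(sqrt(2)*y/4)


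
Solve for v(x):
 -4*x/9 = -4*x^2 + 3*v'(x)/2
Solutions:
 v(x) = C1 + 8*x^3/9 - 4*x^2/27


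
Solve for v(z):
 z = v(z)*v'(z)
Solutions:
 v(z) = -sqrt(C1 + z^2)
 v(z) = sqrt(C1 + z^2)


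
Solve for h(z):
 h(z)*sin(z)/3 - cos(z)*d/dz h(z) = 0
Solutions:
 h(z) = C1/cos(z)^(1/3)


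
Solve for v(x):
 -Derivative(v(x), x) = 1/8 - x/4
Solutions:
 v(x) = C1 + x^2/8 - x/8


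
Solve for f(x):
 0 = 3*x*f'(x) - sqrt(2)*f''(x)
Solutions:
 f(x) = C1 + C2*erfi(2^(1/4)*sqrt(3)*x/2)


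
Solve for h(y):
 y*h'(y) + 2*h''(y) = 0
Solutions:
 h(y) = C1 + C2*erf(y/2)


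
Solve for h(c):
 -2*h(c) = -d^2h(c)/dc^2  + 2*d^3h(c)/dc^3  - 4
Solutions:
 h(c) = C1*exp(c*((6*sqrt(318) + 107)^(-1/3) + 2 + (6*sqrt(318) + 107)^(1/3))/12)*sin(sqrt(3)*c*(-(6*sqrt(318) + 107)^(1/3) + (6*sqrt(318) + 107)^(-1/3))/12) + C2*exp(c*((6*sqrt(318) + 107)^(-1/3) + 2 + (6*sqrt(318) + 107)^(1/3))/12)*cos(sqrt(3)*c*(-(6*sqrt(318) + 107)^(1/3) + (6*sqrt(318) + 107)^(-1/3))/12) + C3*exp(c*(-(6*sqrt(318) + 107)^(1/3) - 1/(6*sqrt(318) + 107)^(1/3) + 1)/6) + 2


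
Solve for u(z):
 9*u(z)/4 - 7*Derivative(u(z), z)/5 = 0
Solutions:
 u(z) = C1*exp(45*z/28)


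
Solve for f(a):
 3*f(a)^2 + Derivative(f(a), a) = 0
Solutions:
 f(a) = 1/(C1 + 3*a)


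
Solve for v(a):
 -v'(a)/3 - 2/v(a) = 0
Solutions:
 v(a) = -sqrt(C1 - 12*a)
 v(a) = sqrt(C1 - 12*a)


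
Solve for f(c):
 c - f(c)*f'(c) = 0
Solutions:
 f(c) = -sqrt(C1 + c^2)
 f(c) = sqrt(C1 + c^2)


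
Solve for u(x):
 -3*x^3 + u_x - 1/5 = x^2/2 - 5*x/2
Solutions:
 u(x) = C1 + 3*x^4/4 + x^3/6 - 5*x^2/4 + x/5


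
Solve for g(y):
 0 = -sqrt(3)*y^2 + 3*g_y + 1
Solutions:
 g(y) = C1 + sqrt(3)*y^3/9 - y/3


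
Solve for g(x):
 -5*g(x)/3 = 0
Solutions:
 g(x) = 0


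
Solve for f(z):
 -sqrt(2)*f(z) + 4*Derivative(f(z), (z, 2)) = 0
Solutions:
 f(z) = C1*exp(-2^(1/4)*z/2) + C2*exp(2^(1/4)*z/2)


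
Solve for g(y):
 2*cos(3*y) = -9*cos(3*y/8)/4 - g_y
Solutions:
 g(y) = C1 - 6*sin(3*y/8) - 2*sin(3*y)/3


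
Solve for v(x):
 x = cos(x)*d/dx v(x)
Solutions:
 v(x) = C1 + Integral(x/cos(x), x)


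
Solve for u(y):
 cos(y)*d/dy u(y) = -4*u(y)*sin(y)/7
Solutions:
 u(y) = C1*cos(y)^(4/7)


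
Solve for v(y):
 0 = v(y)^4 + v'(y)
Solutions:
 v(y) = (-3^(2/3) - 3*3^(1/6)*I)*(1/(C1 + y))^(1/3)/6
 v(y) = (-3^(2/3) + 3*3^(1/6)*I)*(1/(C1 + y))^(1/3)/6
 v(y) = (1/(C1 + 3*y))^(1/3)


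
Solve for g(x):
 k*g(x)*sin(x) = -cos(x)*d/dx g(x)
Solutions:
 g(x) = C1*exp(k*log(cos(x)))


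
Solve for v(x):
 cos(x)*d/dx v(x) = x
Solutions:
 v(x) = C1 + Integral(x/cos(x), x)


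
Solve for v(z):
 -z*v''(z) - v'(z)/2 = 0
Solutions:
 v(z) = C1 + C2*sqrt(z)


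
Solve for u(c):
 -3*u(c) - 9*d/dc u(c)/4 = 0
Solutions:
 u(c) = C1*exp(-4*c/3)


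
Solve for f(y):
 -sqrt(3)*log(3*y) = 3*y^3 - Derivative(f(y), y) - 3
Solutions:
 f(y) = C1 + 3*y^4/4 + sqrt(3)*y*log(y) - 3*y - sqrt(3)*y + sqrt(3)*y*log(3)


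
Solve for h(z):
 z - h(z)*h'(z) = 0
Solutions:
 h(z) = -sqrt(C1 + z^2)
 h(z) = sqrt(C1 + z^2)


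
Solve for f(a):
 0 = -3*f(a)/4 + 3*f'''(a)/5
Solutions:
 f(a) = C3*exp(10^(1/3)*a/2) + (C1*sin(10^(1/3)*sqrt(3)*a/4) + C2*cos(10^(1/3)*sqrt(3)*a/4))*exp(-10^(1/3)*a/4)


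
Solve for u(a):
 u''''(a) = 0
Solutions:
 u(a) = C1 + C2*a + C3*a^2 + C4*a^3


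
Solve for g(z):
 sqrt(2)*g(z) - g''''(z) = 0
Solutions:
 g(z) = C1*exp(-2^(1/8)*z) + C2*exp(2^(1/8)*z) + C3*sin(2^(1/8)*z) + C4*cos(2^(1/8)*z)


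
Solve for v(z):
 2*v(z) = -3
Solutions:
 v(z) = -3/2


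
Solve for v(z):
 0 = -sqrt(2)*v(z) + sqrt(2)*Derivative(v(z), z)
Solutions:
 v(z) = C1*exp(z)


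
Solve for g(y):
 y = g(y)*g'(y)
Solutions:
 g(y) = -sqrt(C1 + y^2)
 g(y) = sqrt(C1 + y^2)


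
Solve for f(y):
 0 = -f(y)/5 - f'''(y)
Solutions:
 f(y) = C3*exp(-5^(2/3)*y/5) + (C1*sin(sqrt(3)*5^(2/3)*y/10) + C2*cos(sqrt(3)*5^(2/3)*y/10))*exp(5^(2/3)*y/10)


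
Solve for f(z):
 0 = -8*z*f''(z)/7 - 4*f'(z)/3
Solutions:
 f(z) = C1 + C2/z^(1/6)


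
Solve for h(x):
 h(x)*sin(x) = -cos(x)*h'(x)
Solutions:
 h(x) = C1*cos(x)


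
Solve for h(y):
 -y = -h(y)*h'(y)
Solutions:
 h(y) = -sqrt(C1 + y^2)
 h(y) = sqrt(C1 + y^2)


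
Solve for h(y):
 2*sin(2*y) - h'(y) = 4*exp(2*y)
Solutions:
 h(y) = C1 - 2*exp(2*y) - cos(2*y)


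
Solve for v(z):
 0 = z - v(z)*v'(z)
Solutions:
 v(z) = -sqrt(C1 + z^2)
 v(z) = sqrt(C1 + z^2)


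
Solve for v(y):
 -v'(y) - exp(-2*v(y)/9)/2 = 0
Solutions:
 v(y) = 9*log(-sqrt(C1 - y)) - 9*log(3)
 v(y) = 9*log(C1 - y)/2 - 9*log(3)


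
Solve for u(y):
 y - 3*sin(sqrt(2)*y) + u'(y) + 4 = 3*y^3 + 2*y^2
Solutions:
 u(y) = C1 + 3*y^4/4 + 2*y^3/3 - y^2/2 - 4*y - 3*sqrt(2)*cos(sqrt(2)*y)/2


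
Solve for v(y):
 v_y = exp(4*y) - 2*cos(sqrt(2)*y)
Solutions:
 v(y) = C1 + exp(4*y)/4 - sqrt(2)*sin(sqrt(2)*y)


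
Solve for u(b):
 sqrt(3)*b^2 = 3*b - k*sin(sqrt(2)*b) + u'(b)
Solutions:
 u(b) = C1 + sqrt(3)*b^3/3 - 3*b^2/2 - sqrt(2)*k*cos(sqrt(2)*b)/2


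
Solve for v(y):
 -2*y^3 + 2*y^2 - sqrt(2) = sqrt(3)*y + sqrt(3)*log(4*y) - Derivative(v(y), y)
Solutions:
 v(y) = C1 + y^4/2 - 2*y^3/3 + sqrt(3)*y^2/2 + sqrt(3)*y*log(y) - sqrt(3)*y + sqrt(2)*y + 2*sqrt(3)*y*log(2)


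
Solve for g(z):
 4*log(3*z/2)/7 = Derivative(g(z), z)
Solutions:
 g(z) = C1 + 4*z*log(z)/7 - 4*z/7 - 4*z*log(2)/7 + 4*z*log(3)/7


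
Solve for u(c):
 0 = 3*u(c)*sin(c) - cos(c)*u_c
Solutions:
 u(c) = C1/cos(c)^3


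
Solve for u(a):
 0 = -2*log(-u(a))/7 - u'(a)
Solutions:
 -li(-u(a)) = C1 - 2*a/7


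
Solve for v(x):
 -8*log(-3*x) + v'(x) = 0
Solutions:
 v(x) = C1 + 8*x*log(-x) + 8*x*(-1 + log(3))


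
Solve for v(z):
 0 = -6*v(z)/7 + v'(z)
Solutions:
 v(z) = C1*exp(6*z/7)


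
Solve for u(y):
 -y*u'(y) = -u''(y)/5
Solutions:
 u(y) = C1 + C2*erfi(sqrt(10)*y/2)


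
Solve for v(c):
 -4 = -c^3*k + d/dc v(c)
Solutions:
 v(c) = C1 + c^4*k/4 - 4*c


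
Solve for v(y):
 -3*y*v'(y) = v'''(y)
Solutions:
 v(y) = C1 + Integral(C2*airyai(-3^(1/3)*y) + C3*airybi(-3^(1/3)*y), y)


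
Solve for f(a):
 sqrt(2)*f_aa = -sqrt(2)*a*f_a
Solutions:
 f(a) = C1 + C2*erf(sqrt(2)*a/2)


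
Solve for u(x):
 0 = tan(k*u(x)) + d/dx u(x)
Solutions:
 u(x) = Piecewise((-asin(exp(C1*k - k*x))/k + pi/k, Ne(k, 0)), (nan, True))
 u(x) = Piecewise((asin(exp(C1*k - k*x))/k, Ne(k, 0)), (nan, True))


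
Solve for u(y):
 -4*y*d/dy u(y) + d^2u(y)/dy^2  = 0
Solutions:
 u(y) = C1 + C2*erfi(sqrt(2)*y)


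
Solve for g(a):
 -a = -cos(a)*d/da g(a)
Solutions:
 g(a) = C1 + Integral(a/cos(a), a)


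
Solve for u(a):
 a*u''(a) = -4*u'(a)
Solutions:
 u(a) = C1 + C2/a^3


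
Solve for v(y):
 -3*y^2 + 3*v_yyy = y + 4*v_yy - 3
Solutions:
 v(y) = C1 + C2*y + C3*exp(4*y/3) - y^4/16 - 11*y^3/48 - 9*y^2/64


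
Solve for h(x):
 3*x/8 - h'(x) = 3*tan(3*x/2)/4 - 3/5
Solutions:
 h(x) = C1 + 3*x^2/16 + 3*x/5 + log(cos(3*x/2))/2


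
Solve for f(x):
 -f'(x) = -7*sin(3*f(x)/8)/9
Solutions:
 -7*x/9 + 4*log(cos(3*f(x)/8) - 1)/3 - 4*log(cos(3*f(x)/8) + 1)/3 = C1


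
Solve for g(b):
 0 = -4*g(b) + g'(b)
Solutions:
 g(b) = C1*exp(4*b)


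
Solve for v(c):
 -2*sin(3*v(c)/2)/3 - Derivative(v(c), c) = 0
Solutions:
 v(c) = -2*acos((-C1 - exp(2*c))/(C1 - exp(2*c)))/3 + 4*pi/3
 v(c) = 2*acos((-C1 - exp(2*c))/(C1 - exp(2*c)))/3


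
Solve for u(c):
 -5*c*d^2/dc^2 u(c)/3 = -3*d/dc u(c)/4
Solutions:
 u(c) = C1 + C2*c^(29/20)


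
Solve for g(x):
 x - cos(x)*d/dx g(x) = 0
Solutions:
 g(x) = C1 + Integral(x/cos(x), x)


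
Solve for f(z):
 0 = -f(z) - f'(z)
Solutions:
 f(z) = C1*exp(-z)


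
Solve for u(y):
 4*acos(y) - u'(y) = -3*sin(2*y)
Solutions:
 u(y) = C1 + 4*y*acos(y) - 4*sqrt(1 - y^2) - 3*cos(2*y)/2


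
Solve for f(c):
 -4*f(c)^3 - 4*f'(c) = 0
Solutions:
 f(c) = -sqrt(2)*sqrt(-1/(C1 - c))/2
 f(c) = sqrt(2)*sqrt(-1/(C1 - c))/2


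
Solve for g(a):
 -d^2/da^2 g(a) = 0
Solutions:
 g(a) = C1 + C2*a


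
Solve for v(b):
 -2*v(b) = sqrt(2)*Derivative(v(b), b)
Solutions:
 v(b) = C1*exp(-sqrt(2)*b)


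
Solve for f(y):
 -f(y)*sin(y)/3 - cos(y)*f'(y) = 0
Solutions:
 f(y) = C1*cos(y)^(1/3)


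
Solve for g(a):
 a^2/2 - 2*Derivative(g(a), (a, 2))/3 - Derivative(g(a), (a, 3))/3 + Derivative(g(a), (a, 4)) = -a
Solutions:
 g(a) = C1 + C2*a + C3*exp(-2*a/3) + C4*exp(a) + a^4/16 + a^3/8 + 15*a^2/16


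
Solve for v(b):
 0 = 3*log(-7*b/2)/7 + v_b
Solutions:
 v(b) = C1 - 3*b*log(-b)/7 + 3*b*(-log(7) + log(2) + 1)/7


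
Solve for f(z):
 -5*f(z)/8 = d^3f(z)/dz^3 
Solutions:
 f(z) = C3*exp(-5^(1/3)*z/2) + (C1*sin(sqrt(3)*5^(1/3)*z/4) + C2*cos(sqrt(3)*5^(1/3)*z/4))*exp(5^(1/3)*z/4)


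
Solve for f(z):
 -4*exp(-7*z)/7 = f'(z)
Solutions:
 f(z) = C1 + 4*exp(-7*z)/49


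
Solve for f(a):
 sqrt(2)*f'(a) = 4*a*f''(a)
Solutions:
 f(a) = C1 + C2*a^(sqrt(2)/4 + 1)


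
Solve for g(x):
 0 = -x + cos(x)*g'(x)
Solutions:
 g(x) = C1 + Integral(x/cos(x), x)


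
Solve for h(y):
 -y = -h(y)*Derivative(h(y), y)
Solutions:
 h(y) = -sqrt(C1 + y^2)
 h(y) = sqrt(C1 + y^2)


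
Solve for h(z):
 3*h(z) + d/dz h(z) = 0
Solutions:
 h(z) = C1*exp(-3*z)


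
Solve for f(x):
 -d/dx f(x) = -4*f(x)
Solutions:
 f(x) = C1*exp(4*x)


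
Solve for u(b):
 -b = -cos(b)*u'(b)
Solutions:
 u(b) = C1 + Integral(b/cos(b), b)


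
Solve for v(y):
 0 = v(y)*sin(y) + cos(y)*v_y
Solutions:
 v(y) = C1*cos(y)


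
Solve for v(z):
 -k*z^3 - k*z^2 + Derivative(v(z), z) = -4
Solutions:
 v(z) = C1 + k*z^4/4 + k*z^3/3 - 4*z


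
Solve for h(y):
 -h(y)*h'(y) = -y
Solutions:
 h(y) = -sqrt(C1 + y^2)
 h(y) = sqrt(C1 + y^2)


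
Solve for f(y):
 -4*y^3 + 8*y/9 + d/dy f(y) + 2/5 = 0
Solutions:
 f(y) = C1 + y^4 - 4*y^2/9 - 2*y/5


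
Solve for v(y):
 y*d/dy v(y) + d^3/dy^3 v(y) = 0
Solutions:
 v(y) = C1 + Integral(C2*airyai(-y) + C3*airybi(-y), y)


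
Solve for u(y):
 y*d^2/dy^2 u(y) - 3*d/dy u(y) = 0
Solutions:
 u(y) = C1 + C2*y^4


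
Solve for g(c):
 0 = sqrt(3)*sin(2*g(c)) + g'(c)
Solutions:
 g(c) = pi - acos((-C1 - exp(4*sqrt(3)*c))/(C1 - exp(4*sqrt(3)*c)))/2
 g(c) = acos((-C1 - exp(4*sqrt(3)*c))/(C1 - exp(4*sqrt(3)*c)))/2


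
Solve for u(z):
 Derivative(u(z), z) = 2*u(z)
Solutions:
 u(z) = C1*exp(2*z)


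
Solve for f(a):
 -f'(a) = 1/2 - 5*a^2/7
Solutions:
 f(a) = C1 + 5*a^3/21 - a/2


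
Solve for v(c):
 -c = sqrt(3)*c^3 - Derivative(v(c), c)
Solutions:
 v(c) = C1 + sqrt(3)*c^4/4 + c^2/2


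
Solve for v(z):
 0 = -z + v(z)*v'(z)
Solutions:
 v(z) = -sqrt(C1 + z^2)
 v(z) = sqrt(C1 + z^2)


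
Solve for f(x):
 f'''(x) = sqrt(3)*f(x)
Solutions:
 f(x) = C3*exp(3^(1/6)*x) + (C1*sin(3^(2/3)*x/2) + C2*cos(3^(2/3)*x/2))*exp(-3^(1/6)*x/2)


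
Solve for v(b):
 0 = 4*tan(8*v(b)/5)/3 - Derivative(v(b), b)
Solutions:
 v(b) = -5*asin(C1*exp(32*b/15))/8 + 5*pi/8
 v(b) = 5*asin(C1*exp(32*b/15))/8


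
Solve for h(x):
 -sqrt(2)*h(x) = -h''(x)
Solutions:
 h(x) = C1*exp(-2^(1/4)*x) + C2*exp(2^(1/4)*x)


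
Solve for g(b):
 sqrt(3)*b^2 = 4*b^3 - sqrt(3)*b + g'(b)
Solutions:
 g(b) = C1 - b^4 + sqrt(3)*b^3/3 + sqrt(3)*b^2/2


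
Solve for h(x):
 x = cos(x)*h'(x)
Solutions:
 h(x) = C1 + Integral(x/cos(x), x)


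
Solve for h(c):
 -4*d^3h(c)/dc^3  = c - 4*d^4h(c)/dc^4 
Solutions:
 h(c) = C1 + C2*c + C3*c^2 + C4*exp(c) - c^4/96 - c^3/24


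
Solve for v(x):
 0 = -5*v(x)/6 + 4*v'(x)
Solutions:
 v(x) = C1*exp(5*x/24)


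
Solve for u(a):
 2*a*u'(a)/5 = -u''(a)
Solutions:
 u(a) = C1 + C2*erf(sqrt(5)*a/5)


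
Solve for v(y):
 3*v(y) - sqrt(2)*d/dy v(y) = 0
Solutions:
 v(y) = C1*exp(3*sqrt(2)*y/2)


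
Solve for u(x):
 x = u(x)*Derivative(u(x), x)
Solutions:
 u(x) = -sqrt(C1 + x^2)
 u(x) = sqrt(C1 + x^2)


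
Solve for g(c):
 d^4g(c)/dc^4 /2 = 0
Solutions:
 g(c) = C1 + C2*c + C3*c^2 + C4*c^3


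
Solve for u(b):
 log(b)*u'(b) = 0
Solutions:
 u(b) = C1


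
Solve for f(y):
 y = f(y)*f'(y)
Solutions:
 f(y) = -sqrt(C1 + y^2)
 f(y) = sqrt(C1 + y^2)


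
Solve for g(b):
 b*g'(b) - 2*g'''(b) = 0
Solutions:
 g(b) = C1 + Integral(C2*airyai(2^(2/3)*b/2) + C3*airybi(2^(2/3)*b/2), b)


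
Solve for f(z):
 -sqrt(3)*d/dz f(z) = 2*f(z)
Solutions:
 f(z) = C1*exp(-2*sqrt(3)*z/3)


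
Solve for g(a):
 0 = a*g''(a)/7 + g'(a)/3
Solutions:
 g(a) = C1 + C2/a^(4/3)
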